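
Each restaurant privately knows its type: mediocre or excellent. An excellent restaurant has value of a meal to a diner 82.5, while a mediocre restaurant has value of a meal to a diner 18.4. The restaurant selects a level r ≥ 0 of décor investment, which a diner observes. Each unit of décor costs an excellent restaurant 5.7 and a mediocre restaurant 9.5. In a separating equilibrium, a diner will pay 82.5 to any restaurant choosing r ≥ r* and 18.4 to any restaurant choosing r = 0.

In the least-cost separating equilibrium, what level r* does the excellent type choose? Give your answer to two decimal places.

6.75

A mediocre restaurant choosing r = 0 receives 18.4.
Imitating at r* instead would pay 82.5 at cost 9.5·r*, netting 82.5 − 9.5·r*.
Indifference: 18.4 = 82.5 − 9.5·r*, so r* = (82.5 − 18.4) / 9.5 ≈ 6.75.
This is the mediocre type's binding incentive-compatibility constraint; any r ≥ 6.75 sustains separation on that side.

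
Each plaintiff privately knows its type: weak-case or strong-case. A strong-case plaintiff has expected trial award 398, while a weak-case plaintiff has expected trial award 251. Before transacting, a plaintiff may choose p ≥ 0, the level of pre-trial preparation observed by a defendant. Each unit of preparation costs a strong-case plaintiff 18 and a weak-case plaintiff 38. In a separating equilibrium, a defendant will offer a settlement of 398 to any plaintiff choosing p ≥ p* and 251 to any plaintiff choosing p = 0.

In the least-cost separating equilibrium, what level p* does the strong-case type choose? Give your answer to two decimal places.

A weak-case plaintiff choosing p = 0 receives 251.
Imitating at p* instead would pay 398 at cost 38·p*, netting 398 − 38·p*.
Indifference: 251 = 398 − 38·p*, so p* = (398 − 251) / 38 ≈ 3.87.
This is the weak-case type's binding incentive-compatibility constraint; any p ≥ 3.87 sustains separation on that side.

3.87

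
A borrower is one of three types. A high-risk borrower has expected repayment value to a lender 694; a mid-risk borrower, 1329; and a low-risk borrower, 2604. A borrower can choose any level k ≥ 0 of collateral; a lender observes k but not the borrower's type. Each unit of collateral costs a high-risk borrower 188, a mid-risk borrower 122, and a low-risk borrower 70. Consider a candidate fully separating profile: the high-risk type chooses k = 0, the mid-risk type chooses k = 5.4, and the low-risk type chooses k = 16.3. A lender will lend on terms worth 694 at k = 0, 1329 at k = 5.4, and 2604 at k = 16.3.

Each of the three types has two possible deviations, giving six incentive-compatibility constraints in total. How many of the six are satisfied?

Mid-risk (own payoff 1329 − 122×5.4 = 670.2): to k=0 gives 694 → profitable ✗; to k=16.3 gives 2604 − 122×16.3 = 615.4 → no gain ✓.
High-risk (own payoff 694): to k=5.4 gives 1329 − 188×5.4 = 313.8 → no gain ✓; to k=16.3 gives 2604 − 188×16.3 = -460.4 → no gain ✓.
Low-risk (own payoff 2604 − 70×16.3 = 1463): to k=0 gives 694 → no gain ✓; to k=5.4 gives 1329 − 70×5.4 = 951 → no gain ✓.
5 of the 6 constraints hold; not an equilibrium.

5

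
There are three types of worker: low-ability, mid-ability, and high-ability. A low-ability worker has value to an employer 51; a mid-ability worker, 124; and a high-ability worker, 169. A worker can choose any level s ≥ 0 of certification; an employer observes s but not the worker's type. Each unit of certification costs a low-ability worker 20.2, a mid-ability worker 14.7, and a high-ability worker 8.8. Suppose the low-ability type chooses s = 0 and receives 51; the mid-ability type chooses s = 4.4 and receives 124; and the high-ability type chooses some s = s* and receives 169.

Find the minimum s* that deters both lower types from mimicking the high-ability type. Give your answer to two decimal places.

7.46

Low-ability type (on-path payoff 51) won't mimic when 51 ≥ 169 − 20.2·s*, i.e. s* ≥ 5.84.
Mid-ability type (on-path payoff 124 − 14.7×4.4 = 59.32) won't mimic when 59.32 ≥ 169 − 14.7·s*, i.e. s* ≥ 7.46.
Both must hold, so s* = max(5.84, 7.46) = 7.46. The mid-ability type's constraint binds.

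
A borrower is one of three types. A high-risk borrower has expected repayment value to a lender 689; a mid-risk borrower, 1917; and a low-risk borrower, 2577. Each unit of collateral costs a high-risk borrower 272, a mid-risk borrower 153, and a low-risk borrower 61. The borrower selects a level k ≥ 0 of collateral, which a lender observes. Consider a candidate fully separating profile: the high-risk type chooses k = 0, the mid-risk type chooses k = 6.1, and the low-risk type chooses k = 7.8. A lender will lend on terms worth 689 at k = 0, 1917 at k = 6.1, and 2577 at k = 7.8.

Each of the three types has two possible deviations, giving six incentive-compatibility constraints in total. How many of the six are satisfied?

Low-risk (own payoff 2577 − 61×7.8 = 2101.2): to k=0 gives 689 → no gain ✓; to k=6.1 gives 1917 − 61×6.1 = 1544.9 → no gain ✓.
High-risk (own payoff 689): to k=6.1 gives 1917 − 272×6.1 = 257.8 → no gain ✓; to k=7.8 gives 2577 − 272×7.8 = 455.4 → no gain ✓.
Mid-risk (own payoff 1917 − 153×6.1 = 983.7): to k=0 gives 689 → no gain ✓; to k=7.8 gives 2577 − 153×7.8 = 1383.6 → profitable ✗.
5 of the 6 constraints hold; not an equilibrium.

5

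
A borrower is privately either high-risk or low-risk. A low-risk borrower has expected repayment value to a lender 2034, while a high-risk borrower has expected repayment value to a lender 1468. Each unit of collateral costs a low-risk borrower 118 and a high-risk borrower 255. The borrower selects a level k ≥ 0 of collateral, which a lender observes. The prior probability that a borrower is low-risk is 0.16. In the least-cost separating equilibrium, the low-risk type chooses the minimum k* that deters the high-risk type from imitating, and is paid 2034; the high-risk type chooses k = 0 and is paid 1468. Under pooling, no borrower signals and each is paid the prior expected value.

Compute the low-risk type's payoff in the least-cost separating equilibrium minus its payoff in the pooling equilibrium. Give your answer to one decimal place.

Least-cost separating signal: k* solves 1468 = 2034 − 255·k*, so k* = (2034 − 1468)/255 ≈ 2.2196.
Low-risk type's separating payoff: 2034 − 118 × k* = 2034 − 118 × (2034 − 1468)/255 = 2034 − 66788/255 ≈ 1772.086.
Pooling payoff: 0.16 × 2034 + 0.84 × 1468 = 1558.56.
Difference: 1772.086 − 1558.56 = 213.526, i.e. 213.5 to one decimal place.
The low-risk type prefers to separate.

213.5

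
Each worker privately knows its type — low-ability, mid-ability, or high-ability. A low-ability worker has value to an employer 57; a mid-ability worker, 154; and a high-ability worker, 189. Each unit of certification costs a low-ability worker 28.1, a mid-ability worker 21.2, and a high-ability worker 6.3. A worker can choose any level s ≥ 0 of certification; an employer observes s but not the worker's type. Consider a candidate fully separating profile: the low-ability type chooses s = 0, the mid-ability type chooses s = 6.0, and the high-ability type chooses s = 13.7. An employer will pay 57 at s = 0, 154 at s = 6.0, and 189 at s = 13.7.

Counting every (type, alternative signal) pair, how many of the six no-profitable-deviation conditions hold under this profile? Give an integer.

Low-ability (own payoff 57): to s=6.0 gives 154 − 28.1×6.0 = -14.6 → no gain ✓; to s=13.7 gives 189 − 28.1×13.7 = -195.97 → no gain ✓.
Mid-ability (own payoff 154 − 21.2×6.0 = 26.8): to s=0 gives 57 → profitable ✗; to s=13.7 gives 189 − 21.2×13.7 = -101.44 → no gain ✓.
High-ability (own payoff 189 − 6.3×13.7 = 102.69): to s=0 gives 57 → no gain ✓; to s=6.0 gives 154 − 6.3×6.0 = 116.2 → profitable ✗.
4 of the 6 constraints hold; not an equilibrium.

4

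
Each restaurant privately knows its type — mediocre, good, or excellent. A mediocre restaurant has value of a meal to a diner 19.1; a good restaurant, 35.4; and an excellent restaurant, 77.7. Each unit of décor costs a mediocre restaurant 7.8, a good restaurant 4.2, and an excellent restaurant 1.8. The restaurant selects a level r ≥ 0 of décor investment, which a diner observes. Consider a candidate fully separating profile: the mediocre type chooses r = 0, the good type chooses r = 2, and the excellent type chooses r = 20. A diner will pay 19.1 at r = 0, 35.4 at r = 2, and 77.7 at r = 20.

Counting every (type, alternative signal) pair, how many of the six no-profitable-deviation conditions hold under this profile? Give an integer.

5

Mediocre (own payoff 19.1): to r=2 gives 35.4 − 7.8×2 = 19.8 → profitable ✗; to r=20 gives 77.7 − 7.8×20 = -78.3 → no gain ✓.
Good (own payoff 35.4 − 4.2×2 = 27): to r=0 gives 19.1 → no gain ✓; to r=20 gives 77.7 − 4.2×20 = -6.3 → no gain ✓.
Excellent (own payoff 77.7 − 1.8×20 = 41.7): to r=0 gives 19.1 → no gain ✓; to r=2 gives 35.4 − 1.8×2 = 31.8 → no gain ✓.
5 of the 6 constraints hold; not an equilibrium.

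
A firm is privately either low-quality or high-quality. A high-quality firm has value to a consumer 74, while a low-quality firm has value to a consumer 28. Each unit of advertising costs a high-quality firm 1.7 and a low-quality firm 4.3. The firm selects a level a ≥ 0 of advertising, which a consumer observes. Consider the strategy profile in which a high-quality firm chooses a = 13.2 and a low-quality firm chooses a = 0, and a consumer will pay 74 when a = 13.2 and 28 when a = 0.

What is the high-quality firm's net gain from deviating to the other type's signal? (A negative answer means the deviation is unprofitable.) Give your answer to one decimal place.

-23.6

Playing a = 13.2 the high-quality firm receives 74 − 1.7 × 13.2 = 51.56.
Deviating to a = 0 yields 28 instead.
Gain from deviating: 28 − 51.56 = -23.56, i.e. -23.6 to one decimal place.
The gain is negative, so the high-quality type's incentive-compatibility constraint is satisfied.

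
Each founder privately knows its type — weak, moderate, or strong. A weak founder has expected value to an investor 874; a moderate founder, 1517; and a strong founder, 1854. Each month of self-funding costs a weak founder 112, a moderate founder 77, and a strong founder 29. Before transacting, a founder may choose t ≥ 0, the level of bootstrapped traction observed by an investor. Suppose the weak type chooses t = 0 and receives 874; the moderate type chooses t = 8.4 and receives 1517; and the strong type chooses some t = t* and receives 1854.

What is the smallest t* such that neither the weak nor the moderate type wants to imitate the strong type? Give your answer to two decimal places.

Moderate type (on-path payoff 1517 − 77×8.4 = 870.2) won't mimic when 870.2 ≥ 1854 − 77·t*, i.e. t* ≥ 12.78.
Weak type (on-path payoff 874) won't mimic when 874 ≥ 1854 − 112·t*, i.e. t* ≥ 8.75.
Both must hold, so t* = max(8.75, 12.78) = 12.78. The moderate type's constraint binds.

12.78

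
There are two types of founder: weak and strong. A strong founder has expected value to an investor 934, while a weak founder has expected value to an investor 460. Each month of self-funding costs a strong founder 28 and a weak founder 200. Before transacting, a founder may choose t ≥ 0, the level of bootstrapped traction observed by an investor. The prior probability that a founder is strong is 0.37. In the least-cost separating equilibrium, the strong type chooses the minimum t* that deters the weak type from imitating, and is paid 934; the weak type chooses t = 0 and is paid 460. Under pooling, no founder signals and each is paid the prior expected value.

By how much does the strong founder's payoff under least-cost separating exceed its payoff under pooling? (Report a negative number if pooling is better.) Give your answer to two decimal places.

232.26

Least-cost separating signal: t* solves 460 = 934 − 200·t*, so t* = (934 − 460)/200 = 2.37.
Strong type's separating payoff: 934 − 28 × t* = 934 − 28 × (934 − 460)/200 = 934 − 13272/200 = 867.64.
Pooling payoff: 0.37 × 934 + 0.63 × 460 = 635.38.
Difference: 867.64 − 635.38 = 232.26.
The strong type prefers to separate.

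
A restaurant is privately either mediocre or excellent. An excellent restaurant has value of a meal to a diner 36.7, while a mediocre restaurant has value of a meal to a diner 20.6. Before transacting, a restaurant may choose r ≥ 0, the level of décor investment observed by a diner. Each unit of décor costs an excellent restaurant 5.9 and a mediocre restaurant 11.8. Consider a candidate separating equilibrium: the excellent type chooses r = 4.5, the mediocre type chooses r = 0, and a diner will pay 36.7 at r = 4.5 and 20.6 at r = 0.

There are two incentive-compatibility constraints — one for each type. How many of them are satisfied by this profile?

1

Excellent type: signal → 36.7 − 5.9 × 4.5 = 10.15; deviate to 0 → 20.6. IC fails (10.15 < 20.6).
Mediocre type: stay at 0 → 20.6; mimic → 36.7 − 11.8 × 4.5 = -16.4. IC holds (20.6 ≥ -16.4).
1 of 2 constraints hold, so this profile is not an equilibrium.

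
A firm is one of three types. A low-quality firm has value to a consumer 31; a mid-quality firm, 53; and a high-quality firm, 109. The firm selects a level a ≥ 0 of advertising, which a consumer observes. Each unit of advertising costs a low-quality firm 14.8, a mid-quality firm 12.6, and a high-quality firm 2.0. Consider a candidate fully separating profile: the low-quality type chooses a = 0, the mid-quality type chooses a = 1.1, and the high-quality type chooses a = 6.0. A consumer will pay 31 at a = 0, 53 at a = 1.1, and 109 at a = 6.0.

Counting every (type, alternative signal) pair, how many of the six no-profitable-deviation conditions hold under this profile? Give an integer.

5

Mid-quality (own payoff 53 − 12.6×1.1 = 39.14): to a=0 gives 31 → no gain ✓; to a=6.0 gives 109 − 12.6×6.0 = 33.4 → no gain ✓.
High-quality (own payoff 109 − 2.0×6.0 = 97): to a=0 gives 31 → no gain ✓; to a=1.1 gives 53 − 2.0×1.1 = 50.8 → no gain ✓.
Low-quality (own payoff 31): to a=1.1 gives 53 − 14.8×1.1 = 36.72 → profitable ✗; to a=6.0 gives 109 − 14.8×6.0 = 20.2 → no gain ✓.
5 of the 6 constraints hold; not an equilibrium.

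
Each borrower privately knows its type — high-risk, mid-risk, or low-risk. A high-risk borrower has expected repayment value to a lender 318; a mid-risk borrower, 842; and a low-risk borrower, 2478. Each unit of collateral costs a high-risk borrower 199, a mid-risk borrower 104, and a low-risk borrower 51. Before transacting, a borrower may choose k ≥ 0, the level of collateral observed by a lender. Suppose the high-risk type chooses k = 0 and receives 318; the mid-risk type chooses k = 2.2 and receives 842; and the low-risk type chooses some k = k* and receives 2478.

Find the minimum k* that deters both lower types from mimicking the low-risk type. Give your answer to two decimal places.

17.93

High-risk type (on-path payoff 318) won't mimic when 318 ≥ 2478 − 199·k*, i.e. k* ≥ 10.85.
Mid-risk type (on-path payoff 842 − 104×2.2 = 613.2) won't mimic when 613.2 ≥ 2478 − 104·k*, i.e. k* ≥ 17.93.
Both must hold, so k* = max(10.85, 17.93) = 17.93. The mid-risk type's constraint binds.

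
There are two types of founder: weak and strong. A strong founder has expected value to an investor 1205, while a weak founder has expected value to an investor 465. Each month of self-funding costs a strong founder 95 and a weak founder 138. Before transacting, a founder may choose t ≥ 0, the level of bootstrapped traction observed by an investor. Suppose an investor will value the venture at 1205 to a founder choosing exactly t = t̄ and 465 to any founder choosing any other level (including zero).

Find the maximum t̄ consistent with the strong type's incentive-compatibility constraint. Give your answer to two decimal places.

Choosing t̄ yields the strong type 1205 − 95·t̄; choosing zero yields 465.
The strong type is indifferent at 1205 − 95·t̄ = 465, i.e. t̄ = (1205 − 465) / 95 ≈ 7.79.
For any t̄ above 7.79 the strong type would rather pool at zero, so separation collapses.

7.79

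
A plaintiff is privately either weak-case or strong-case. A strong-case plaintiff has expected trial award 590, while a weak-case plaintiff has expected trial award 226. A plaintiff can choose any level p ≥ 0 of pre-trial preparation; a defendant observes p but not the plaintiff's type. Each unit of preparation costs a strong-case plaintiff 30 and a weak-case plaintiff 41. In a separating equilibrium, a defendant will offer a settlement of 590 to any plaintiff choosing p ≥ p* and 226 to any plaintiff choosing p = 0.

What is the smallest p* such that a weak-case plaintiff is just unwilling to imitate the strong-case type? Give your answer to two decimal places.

8.88

A weak-case plaintiff choosing p = 0 receives 226.
Imitating at p* instead would pay 590 at cost 41·p*, netting 590 − 41·p*.
Indifference: 226 = 590 − 41·p*, so p* = (590 − 226) / 41 ≈ 8.88.
This is the weak-case type's binding incentive-compatibility constraint; any p ≥ 8.88 sustains separation on that side.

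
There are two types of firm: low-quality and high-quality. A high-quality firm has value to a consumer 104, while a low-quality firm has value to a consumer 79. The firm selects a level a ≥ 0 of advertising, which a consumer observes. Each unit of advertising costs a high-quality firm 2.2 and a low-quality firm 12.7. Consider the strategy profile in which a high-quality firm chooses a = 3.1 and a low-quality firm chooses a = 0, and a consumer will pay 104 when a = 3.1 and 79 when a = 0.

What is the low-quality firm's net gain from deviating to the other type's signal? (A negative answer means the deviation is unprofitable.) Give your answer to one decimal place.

-14.4

Playing a = 0 the low-quality firm receives 79.
Deviating to a = 3.1 brings payment 104 at cost 12.7 × 3.1 = 39.37, netting 64.63.
Gain from deviating: 64.63 − 79 = -14.37, i.e. -14.4 to one decimal place.
The gain is negative, so the low-quality type's incentive-compatibility constraint is satisfied.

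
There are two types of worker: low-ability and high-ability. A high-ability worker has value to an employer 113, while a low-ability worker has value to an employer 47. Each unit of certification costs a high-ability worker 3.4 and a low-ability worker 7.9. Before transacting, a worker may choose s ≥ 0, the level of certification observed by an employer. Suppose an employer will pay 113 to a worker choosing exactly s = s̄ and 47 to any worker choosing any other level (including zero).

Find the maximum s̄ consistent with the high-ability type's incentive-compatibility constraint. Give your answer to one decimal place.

Choosing s̄ yields the high-ability type 113 − 3.4·s̄; choosing zero yields 47.
The high-ability type is indifferent at 113 − 3.4·s̄ = 47, i.e. s̄ = (113 − 47) / 3.4 ≈ 19.4.
For any s̄ above 19.4 the high-ability type would rather pool at zero, so separation collapses.

19.4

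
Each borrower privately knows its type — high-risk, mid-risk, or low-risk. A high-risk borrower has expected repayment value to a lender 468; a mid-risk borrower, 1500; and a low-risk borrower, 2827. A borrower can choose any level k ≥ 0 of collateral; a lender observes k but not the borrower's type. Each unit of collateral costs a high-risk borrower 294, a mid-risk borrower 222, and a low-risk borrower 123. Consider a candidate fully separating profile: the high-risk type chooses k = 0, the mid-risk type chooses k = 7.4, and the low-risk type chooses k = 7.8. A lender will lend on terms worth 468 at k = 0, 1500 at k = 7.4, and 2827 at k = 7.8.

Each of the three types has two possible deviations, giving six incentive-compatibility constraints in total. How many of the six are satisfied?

3

Low-risk (own payoff 2827 − 123×7.8 = 1867.6): to k=0 gives 468 → no gain ✓; to k=7.4 gives 1500 − 123×7.4 = 589.8 → no gain ✓.
High-risk (own payoff 468): to k=7.4 gives 1500 − 294×7.4 = -675.6 → no gain ✓; to k=7.8 gives 2827 − 294×7.8 = 533.8 → profitable ✗.
Mid-risk (own payoff 1500 − 222×7.4 = -142.8): to k=0 gives 468 → profitable ✗; to k=7.8 gives 2827 − 222×7.8 = 1095.4 → profitable ✗.
3 of the 6 constraints hold; not an equilibrium.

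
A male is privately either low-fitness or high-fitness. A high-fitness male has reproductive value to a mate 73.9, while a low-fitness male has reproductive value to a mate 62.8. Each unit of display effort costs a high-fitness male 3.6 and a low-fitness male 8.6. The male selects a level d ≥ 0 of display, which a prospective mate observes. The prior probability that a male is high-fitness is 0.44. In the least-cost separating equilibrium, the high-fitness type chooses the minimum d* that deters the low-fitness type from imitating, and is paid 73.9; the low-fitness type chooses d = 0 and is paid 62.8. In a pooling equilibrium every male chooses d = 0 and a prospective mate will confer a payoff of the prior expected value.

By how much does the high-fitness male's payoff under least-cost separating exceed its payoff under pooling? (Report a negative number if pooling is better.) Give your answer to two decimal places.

Least-cost separating signal: d* solves 62.8 = 73.9 − 8.6·d*, so d* = (73.9 − 62.8)/8.6 ≈ 1.2907.
High-fitness type's separating payoff: 73.9 − 3.6 × d* = 73.9 − 3.6 × (73.9 − 62.8)/8.6 = 73.9 − 39.96/8.6 ≈ 69.2535.
Pooling payoff: 0.44 × 73.9 + 0.56 × 62.8 = 67.684.
Difference: 69.2535 − 67.684 = 1.5695, i.e. 1.57 to two decimal places.
The high-fitness type prefers to separate.

1.57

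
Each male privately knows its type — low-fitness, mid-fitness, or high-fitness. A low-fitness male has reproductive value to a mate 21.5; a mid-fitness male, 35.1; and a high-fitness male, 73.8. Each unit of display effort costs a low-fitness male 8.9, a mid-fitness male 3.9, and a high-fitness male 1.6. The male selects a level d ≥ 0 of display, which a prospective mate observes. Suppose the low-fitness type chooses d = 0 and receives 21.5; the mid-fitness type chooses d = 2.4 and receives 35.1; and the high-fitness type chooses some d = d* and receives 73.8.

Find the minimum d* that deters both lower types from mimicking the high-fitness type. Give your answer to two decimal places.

Low-fitness type (on-path payoff 21.5) won't mimic when 21.5 ≥ 73.8 − 8.9·d*, i.e. d* ≥ 5.88.
Mid-fitness type (on-path payoff 35.1 − 3.9×2.4 = 25.74) won't mimic when 25.74 ≥ 73.8 − 3.9·d*, i.e. d* ≥ 12.32.
Both must hold, so d* = max(5.88, 12.32) = 12.32. The mid-fitness type's constraint binds.

12.32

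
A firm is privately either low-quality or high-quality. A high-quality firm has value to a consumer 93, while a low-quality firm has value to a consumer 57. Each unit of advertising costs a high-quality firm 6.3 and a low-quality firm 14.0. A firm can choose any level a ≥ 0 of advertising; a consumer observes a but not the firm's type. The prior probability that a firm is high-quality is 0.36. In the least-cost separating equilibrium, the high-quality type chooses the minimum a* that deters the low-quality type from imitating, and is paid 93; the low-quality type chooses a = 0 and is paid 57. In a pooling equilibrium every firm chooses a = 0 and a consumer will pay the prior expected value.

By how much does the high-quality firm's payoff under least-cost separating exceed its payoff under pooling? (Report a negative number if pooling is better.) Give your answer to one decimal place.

6.8

Least-cost separating signal: a* solves 57 = 93 − 14.0·a*, so a* = (93 − 57)/14.0 ≈ 2.5714.
High-quality type's separating payoff: 93 − 6.3 × a* = 93 − 6.3 × (93 − 57)/14.0 = 93 − 226.8/14.0 = 76.8.
Pooling payoff: 0.36 × 93 + 0.64 × 57 = 69.96.
Difference: 76.8 − 69.96 = 6.84, i.e. 6.8 to one decimal place.
The high-quality type prefers to separate.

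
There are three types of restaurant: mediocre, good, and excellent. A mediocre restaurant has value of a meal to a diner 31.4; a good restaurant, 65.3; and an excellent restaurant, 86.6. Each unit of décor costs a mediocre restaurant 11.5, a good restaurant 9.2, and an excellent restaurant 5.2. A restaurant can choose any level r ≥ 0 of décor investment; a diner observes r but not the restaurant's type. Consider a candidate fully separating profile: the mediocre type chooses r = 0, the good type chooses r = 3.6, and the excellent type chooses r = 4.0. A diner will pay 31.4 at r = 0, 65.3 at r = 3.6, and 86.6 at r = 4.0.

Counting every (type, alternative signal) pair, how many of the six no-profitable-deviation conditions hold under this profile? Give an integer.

4

Mediocre (own payoff 31.4): to r=3.6 gives 65.3 − 11.5×3.6 = 23.9 → no gain ✓; to r=4.0 gives 86.6 − 11.5×4.0 = 40.6 → profitable ✗.
Good (own payoff 65.3 − 9.2×3.6 = 32.18): to r=0 gives 31.4 → no gain ✓; to r=4.0 gives 86.6 − 9.2×4.0 = 49.8 → profitable ✗.
Excellent (own payoff 86.6 − 5.2×4.0 = 65.8): to r=0 gives 31.4 → no gain ✓; to r=3.6 gives 65.3 − 5.2×3.6 = 46.58 → no gain ✓.
4 of the 6 constraints hold; not an equilibrium.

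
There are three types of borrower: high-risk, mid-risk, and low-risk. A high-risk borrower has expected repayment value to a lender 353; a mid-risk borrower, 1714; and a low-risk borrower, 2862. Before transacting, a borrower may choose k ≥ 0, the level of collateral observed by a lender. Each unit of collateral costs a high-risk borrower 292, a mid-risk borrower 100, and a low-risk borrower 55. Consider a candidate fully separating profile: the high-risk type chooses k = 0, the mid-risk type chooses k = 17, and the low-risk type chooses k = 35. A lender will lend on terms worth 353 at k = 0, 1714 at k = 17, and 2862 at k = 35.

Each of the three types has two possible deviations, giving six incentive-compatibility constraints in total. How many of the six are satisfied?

Mid-risk (own payoff 1714 − 100×17 = 14): to k=0 gives 353 → profitable ✗; to k=35 gives 2862 − 100×35 = -638 → no gain ✓.
Low-risk (own payoff 2862 − 55×35 = 937): to k=0 gives 353 → no gain ✓; to k=17 gives 1714 − 55×17 = 779 → no gain ✓.
High-risk (own payoff 353): to k=17 gives 1714 − 292×17 = -3250 → no gain ✓; to k=35 gives 2862 − 292×35 = -7358 → no gain ✓.
5 of the 6 constraints hold; not an equilibrium.

5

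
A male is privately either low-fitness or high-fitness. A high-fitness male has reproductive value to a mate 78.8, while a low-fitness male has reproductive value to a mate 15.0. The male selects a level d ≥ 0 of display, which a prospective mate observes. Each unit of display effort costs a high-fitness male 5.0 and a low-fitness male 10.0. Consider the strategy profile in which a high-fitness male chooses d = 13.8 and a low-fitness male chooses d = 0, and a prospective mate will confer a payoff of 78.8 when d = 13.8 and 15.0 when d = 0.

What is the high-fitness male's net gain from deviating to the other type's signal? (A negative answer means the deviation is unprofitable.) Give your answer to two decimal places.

Playing d = 13.8 the high-fitness male receives 78.8 − 5.0 × 13.8 = 9.8.
Deviating to d = 0 yields 15.0 instead.
Gain from deviating: 15.0 − 9.8 = 5.20.
The gain is positive, so the high-fitness type's incentive-compatibility constraint is violated — this profile is not a separating equilibrium.

5.20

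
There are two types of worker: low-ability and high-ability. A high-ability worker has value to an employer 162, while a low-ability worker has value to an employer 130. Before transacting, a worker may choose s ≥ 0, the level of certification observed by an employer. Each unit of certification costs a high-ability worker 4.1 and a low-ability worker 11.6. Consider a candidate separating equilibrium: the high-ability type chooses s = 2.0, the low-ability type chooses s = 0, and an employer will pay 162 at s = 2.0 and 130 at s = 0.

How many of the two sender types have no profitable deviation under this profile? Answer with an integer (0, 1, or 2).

1

Low-ability type: stay at 0 → 130; mimic → 162 − 11.6 × 2.0 = 138.8. IC fails (130 < 138.8).
High-ability type: signal → 162 − 4.1 × 2.0 = 153.8; deviate to 0 → 130. IC holds (153.8 ≥ 130).
1 of 2 constraints hold, so this profile is not an equilibrium.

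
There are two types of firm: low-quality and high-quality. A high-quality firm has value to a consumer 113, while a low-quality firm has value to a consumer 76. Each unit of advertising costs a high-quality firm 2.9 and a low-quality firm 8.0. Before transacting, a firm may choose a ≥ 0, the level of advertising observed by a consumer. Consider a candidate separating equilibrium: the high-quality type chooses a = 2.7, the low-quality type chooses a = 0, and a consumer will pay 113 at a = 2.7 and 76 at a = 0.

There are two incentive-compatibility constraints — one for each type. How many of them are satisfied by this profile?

Low-quality type: stay at 0 → 76; mimic → 113 − 8.0 × 2.7 = 91.4. IC fails (76 < 91.4).
High-quality type: signal → 113 − 2.9 × 2.7 = 105.17; deviate to 0 → 76. IC holds (105.17 ≥ 76).
1 of 2 constraints hold, so this profile is not an equilibrium.

1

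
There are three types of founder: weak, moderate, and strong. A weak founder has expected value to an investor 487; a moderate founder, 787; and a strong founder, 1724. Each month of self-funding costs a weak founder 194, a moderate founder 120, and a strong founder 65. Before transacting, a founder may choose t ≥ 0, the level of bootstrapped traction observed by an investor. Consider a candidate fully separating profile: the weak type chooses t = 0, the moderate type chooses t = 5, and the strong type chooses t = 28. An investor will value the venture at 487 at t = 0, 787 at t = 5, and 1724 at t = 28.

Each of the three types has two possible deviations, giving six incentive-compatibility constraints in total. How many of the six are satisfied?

Weak (own payoff 487): to t=5 gives 787 − 194×5 = -183 → no gain ✓; to t=28 gives 1724 − 194×28 = -3708 → no gain ✓.
Moderate (own payoff 787 − 120×5 = 187): to t=0 gives 487 → profitable ✗; to t=28 gives 1724 − 120×28 = -1636 → no gain ✓.
Strong (own payoff 1724 − 65×28 = -96): to t=0 gives 487 → profitable ✗; to t=5 gives 787 − 65×5 = 462 → profitable ✗.
3 of the 6 constraints hold; not an equilibrium.

3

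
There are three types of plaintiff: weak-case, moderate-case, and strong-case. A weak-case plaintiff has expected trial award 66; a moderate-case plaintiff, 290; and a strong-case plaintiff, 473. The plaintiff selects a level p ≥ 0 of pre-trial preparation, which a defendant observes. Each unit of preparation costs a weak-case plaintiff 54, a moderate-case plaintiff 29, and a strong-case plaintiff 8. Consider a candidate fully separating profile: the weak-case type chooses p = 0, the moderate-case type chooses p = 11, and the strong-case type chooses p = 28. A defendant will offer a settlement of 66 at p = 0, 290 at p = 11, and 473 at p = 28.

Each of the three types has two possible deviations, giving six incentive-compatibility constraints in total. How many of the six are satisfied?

5

Moderate-case (own payoff 290 − 29×11 = -29): to p=0 gives 66 → profitable ✗; to p=28 gives 473 − 29×28 = -339 → no gain ✓.
Strong-case (own payoff 473 − 8×28 = 249): to p=0 gives 66 → no gain ✓; to p=11 gives 290 − 8×11 = 202 → no gain ✓.
Weak-case (own payoff 66): to p=11 gives 290 − 54×11 = -304 → no gain ✓; to p=28 gives 473 − 54×28 = -1039 → no gain ✓.
5 of the 6 constraints hold; not an equilibrium.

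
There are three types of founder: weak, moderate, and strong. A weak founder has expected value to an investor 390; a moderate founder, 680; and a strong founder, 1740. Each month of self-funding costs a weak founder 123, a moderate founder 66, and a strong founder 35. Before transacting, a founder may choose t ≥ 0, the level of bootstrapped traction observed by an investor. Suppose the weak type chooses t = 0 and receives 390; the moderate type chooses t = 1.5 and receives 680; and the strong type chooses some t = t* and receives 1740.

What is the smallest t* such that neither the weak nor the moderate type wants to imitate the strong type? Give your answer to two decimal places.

Weak type (on-path payoff 390) won't mimic when 390 ≥ 1740 − 123·t*, i.e. t* ≥ 10.98.
Moderate type (on-path payoff 680 − 66×1.5 = 581) won't mimic when 581 ≥ 1740 − 66·t*, i.e. t* ≥ 17.56.
Both must hold, so t* = max(10.98, 17.56) = 17.56. The moderate type's constraint binds.

17.56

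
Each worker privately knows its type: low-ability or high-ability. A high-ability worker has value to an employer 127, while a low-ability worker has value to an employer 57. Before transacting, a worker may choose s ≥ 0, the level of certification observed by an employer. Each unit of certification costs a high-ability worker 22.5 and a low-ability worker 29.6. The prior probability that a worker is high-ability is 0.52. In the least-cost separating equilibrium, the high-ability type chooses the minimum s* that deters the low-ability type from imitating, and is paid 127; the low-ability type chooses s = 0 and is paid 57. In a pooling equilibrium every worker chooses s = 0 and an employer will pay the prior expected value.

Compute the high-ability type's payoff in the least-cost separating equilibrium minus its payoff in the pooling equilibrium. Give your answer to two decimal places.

Least-cost separating signal: s* solves 57 = 127 − 29.6·s*, so s* = (127 − 57)/29.6 ≈ 2.3649.
High-ability type's separating payoff: 127 − 22.5 × s* = 127 − 22.5 × (127 − 57)/29.6 = 127 − 1575/29.6 ≈ 73.7905.
Pooling payoff: 0.52 × 127 + 0.48 × 57 = 93.4.
Difference: 73.7905 − 93.4 = -19.6095, i.e. -19.61 to two decimal places.
The high-ability type would prefer the pooling outcome.

-19.61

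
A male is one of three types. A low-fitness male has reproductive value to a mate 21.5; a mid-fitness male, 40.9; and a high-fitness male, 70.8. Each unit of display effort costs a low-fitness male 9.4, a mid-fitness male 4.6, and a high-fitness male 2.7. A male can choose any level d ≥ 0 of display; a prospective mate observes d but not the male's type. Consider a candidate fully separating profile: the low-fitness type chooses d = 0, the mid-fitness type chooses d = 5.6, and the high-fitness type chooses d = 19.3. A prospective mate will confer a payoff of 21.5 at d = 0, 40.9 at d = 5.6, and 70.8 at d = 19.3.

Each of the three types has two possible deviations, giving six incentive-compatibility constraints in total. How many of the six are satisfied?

High-fitness (own payoff 70.8 − 2.7×19.3 = 18.69): to d=0 gives 21.5 → profitable ✗; to d=5.6 gives 40.9 − 2.7×5.6 = 25.78 → profitable ✗.
Low-fitness (own payoff 21.5): to d=5.6 gives 40.9 − 9.4×5.6 = -11.74 → no gain ✓; to d=19.3 gives 70.8 − 9.4×19.3 = -110.62 → no gain ✓.
Mid-fitness (own payoff 40.9 − 4.6×5.6 = 15.14): to d=0 gives 21.5 → profitable ✗; to d=19.3 gives 70.8 − 4.6×19.3 = -17.98 → no gain ✓.
3 of the 6 constraints hold; not an equilibrium.

3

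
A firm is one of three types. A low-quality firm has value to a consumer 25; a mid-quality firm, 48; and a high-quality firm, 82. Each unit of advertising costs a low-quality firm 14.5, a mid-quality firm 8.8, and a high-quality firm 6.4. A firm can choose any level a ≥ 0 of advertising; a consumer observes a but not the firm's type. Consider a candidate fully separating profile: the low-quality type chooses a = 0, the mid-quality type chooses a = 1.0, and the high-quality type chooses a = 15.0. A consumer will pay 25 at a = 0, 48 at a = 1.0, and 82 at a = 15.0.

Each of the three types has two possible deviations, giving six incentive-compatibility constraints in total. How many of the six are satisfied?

High-quality (own payoff 82 − 6.4×15.0 = -14): to a=0 gives 25 → profitable ✗; to a=1.0 gives 48 − 6.4×1.0 = 41.6 → profitable ✗.
Low-quality (own payoff 25): to a=1.0 gives 48 − 14.5×1.0 = 33.5 → profitable ✗; to a=15.0 gives 82 − 14.5×15.0 = -135.5 → no gain ✓.
Mid-quality (own payoff 48 − 8.8×1.0 = 39.2): to a=0 gives 25 → no gain ✓; to a=15.0 gives 82 − 8.8×15.0 = -50 → no gain ✓.
3 of the 6 constraints hold; not an equilibrium.

3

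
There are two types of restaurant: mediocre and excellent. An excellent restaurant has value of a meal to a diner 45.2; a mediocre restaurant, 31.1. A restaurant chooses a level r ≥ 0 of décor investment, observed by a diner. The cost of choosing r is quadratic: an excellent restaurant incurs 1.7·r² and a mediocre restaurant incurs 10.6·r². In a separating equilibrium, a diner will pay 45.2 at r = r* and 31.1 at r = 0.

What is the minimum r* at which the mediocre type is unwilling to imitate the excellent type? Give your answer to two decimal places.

1.15

The mediocre type at r = 0 receives 31.1; imitating at r* yields 45.2 − 10.6·r*².
Indifference: 31.1 = 45.2 − 10.6·r*², so r*² = (45.2 − 31.1) / 10.6 ≈ 1.3302.
r* = √1.3302 ≈ 1.15.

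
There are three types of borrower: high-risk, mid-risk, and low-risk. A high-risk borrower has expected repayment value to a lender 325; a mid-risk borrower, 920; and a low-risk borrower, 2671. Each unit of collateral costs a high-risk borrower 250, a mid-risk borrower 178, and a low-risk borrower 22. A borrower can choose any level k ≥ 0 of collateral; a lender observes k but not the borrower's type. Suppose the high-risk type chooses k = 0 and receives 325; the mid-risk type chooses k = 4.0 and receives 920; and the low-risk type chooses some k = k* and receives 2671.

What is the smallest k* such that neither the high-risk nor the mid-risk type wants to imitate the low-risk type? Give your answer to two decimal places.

Mid-risk type (on-path payoff 920 − 178×4.0 = 208) won't mimic when 208 ≥ 2671 − 178·k*, i.e. k* ≥ 13.84.
High-risk type (on-path payoff 325) won't mimic when 325 ≥ 2671 − 250·k*, i.e. k* ≥ 9.38.
Both must hold, so k* = max(9.38, 13.84) = 13.84. The mid-risk type's constraint binds.

13.84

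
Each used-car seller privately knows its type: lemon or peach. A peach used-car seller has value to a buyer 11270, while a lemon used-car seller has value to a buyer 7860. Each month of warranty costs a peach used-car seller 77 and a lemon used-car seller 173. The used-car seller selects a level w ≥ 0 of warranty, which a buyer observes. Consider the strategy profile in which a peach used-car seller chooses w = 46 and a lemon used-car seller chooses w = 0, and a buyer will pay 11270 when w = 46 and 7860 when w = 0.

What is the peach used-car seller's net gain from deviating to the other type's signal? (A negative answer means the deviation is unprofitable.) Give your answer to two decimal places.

Playing w = 46 the peach used-car seller receives 11270 − 77 × 46 = 7728.
Deviating to w = 0 yields 7860 instead.
Gain from deviating: 7860 − 7728 = 132.00.
The gain is positive, so the peach type's incentive-compatibility constraint is violated — this profile is not a separating equilibrium.

132.00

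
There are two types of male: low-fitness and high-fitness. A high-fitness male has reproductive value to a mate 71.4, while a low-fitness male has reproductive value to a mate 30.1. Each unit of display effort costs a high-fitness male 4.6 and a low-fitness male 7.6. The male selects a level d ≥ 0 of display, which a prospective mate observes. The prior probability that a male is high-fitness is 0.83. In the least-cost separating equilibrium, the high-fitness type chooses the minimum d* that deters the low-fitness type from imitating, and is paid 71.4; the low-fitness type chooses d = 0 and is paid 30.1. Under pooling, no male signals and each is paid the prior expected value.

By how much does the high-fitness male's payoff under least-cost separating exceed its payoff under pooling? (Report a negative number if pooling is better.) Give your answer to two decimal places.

-17.98

Least-cost separating signal: d* solves 30.1 = 71.4 − 7.6·d*, so d* = (71.4 − 30.1)/7.6 ≈ 5.4342.
High-fitness type's separating payoff: 71.4 − 4.6 × d* = 71.4 − 4.6 × (71.4 − 30.1)/7.6 = 71.4 − 189.98/7.6 ≈ 46.4026.
Pooling payoff: 0.83 × 71.4 + 0.17 × 30.1 = 64.379.
Difference: 46.4026 − 64.379 = -17.9764, i.e. -17.98 to two decimal places.
The high-fitness type would prefer the pooling outcome.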